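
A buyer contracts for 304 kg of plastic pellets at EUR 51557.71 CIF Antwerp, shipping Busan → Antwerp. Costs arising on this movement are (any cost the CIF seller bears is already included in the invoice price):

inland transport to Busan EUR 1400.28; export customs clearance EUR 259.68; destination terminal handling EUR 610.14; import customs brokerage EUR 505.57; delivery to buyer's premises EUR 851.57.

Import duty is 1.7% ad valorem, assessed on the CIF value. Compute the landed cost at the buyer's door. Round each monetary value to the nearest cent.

Total landed cost: EUR 54401.47

CIF: the seller pays costs through ocean freight and marine insurance to the destination port.
Already in the invoice (seller's account under CIF): inland to port, export clearance — exclude.
The CIF price already equals the CIF value: 51557.71
Import duty = 51557.71 × 1.7% = 876.48
Buyer bears: destination terminal 610.14 + brokerage 505.57 + delivery 851.57 + duty 876.48 = 2843.76
Landed cost = invoice 51557.71 + 2843.76 = 54401.47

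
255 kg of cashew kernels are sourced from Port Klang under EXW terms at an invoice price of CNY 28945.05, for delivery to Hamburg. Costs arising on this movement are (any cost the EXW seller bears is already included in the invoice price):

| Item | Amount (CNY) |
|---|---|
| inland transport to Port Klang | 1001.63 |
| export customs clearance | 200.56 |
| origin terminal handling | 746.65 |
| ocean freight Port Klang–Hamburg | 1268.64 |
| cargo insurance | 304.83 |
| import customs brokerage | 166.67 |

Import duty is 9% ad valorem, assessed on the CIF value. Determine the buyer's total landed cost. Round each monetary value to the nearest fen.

EXW: the seller makes goods available at their premises; the buyer bears all onward costs.
CIF value = EXW price + inland to port + export clearance + origin terminal + freight + insurance = 28945.05 + 1001.63 + 200.56 + 746.65 + 1268.64 + 304.83 = 32467.36
Import duty = 32467.36 × 9% = 2922.06
Buyer bears: inland to port 1001.63 + export clearance 200.56 + origin terminal 746.65 + freight 1268.64 + insurance 304.83 + brokerage 166.67 + duty 2922.06 = 6611.04
Landed cost = invoice 28945.05 + 6611.04 = 35556.09

Total landed cost: CNY 35556.09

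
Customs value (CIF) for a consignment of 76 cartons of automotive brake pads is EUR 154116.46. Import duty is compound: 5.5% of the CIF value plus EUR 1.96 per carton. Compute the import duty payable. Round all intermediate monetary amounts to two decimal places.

Ad valorem component: 154116.46 × 5.5% = 8476.41
Specific component: 76 × 1.96 = 148.96
Import duty = 8476.41 + 148.96 = 8625.37

Import duty: EUR 8625.37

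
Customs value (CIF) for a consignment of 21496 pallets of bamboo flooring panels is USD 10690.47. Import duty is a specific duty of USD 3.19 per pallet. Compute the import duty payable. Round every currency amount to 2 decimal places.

Import duty = 21496 × 3.19 = 68572.24

Import duty: USD 68572.24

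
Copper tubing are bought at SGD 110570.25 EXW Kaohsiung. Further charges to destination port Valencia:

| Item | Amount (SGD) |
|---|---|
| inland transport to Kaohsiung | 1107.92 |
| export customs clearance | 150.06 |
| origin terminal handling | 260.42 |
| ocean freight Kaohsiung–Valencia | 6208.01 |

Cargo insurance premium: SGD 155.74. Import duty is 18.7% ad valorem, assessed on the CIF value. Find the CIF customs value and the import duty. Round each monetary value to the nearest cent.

CIF value: SGD 118452.40; import duty: SGD 22150.60

CIF = EXW price + pre-shipment costs + freight + insurance
CIF = 110570.25 + 1107.92 + 150.06 + 260.42 + 6208.01 + 155.74 = 118452.40
Import duty = 118452.40 × 18.7% = 22150.60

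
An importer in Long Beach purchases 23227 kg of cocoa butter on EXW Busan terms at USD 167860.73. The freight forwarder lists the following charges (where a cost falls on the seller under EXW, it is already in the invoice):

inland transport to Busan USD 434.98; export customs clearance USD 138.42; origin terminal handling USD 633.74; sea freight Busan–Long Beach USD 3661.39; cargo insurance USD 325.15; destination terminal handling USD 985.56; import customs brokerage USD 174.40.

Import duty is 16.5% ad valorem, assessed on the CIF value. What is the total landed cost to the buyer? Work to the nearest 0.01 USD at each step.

EXW: the seller makes goods available at their premises; the buyer bears all onward costs.
CIF value = EXW price + inland to port + export clearance + origin terminal + freight + insurance = 167860.73 + 434.98 + 138.42 + 633.74 + 3661.39 + 325.15 = 173054.41
Import duty = 173054.41 × 16.5% = 28553.98
Buyer bears: inland to port 434.98 + export clearance 138.42 + origin terminal 633.74 + freight 3661.39 + insurance 325.15 + destination terminal 985.56 + brokerage 174.40 + duty 28553.98 = 34907.62
Landed cost = invoice 167860.73 + 34907.62 = 202768.35

Total landed cost: USD 202768.35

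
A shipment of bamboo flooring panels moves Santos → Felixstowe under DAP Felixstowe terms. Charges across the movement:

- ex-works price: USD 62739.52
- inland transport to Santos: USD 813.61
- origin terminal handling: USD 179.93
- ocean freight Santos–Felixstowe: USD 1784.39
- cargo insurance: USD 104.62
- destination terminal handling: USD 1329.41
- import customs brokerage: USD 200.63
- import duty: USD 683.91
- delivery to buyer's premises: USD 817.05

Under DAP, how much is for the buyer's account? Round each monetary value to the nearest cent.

Buyer's account: USD 884.54

DAP: the seller bears all costs to the named destination except import duty and clearance.
Seller's account: goods 62739.52 + inland to port 813.61 + origin terminal 179.93 + freight 1784.39 + insurance 104.62 + destination terminal 1329.41 + delivery 817.05 = 67768.53
Buyer's account: brokerage 200.63 + duty 683.91 = 884.54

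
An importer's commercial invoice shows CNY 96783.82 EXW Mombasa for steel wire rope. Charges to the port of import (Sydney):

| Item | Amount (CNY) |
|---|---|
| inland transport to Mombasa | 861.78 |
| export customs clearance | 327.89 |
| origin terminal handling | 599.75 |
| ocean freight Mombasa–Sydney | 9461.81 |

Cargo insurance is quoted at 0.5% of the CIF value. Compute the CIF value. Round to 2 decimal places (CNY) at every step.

CIF value: CNY 108577.94

Let C be the CIF value. C = EXW price + pre-shipment costs + freight + 0.5% × C
C − 0.5% × C = 96783.82 + 861.78 + 327.89 + 599.75 + 9461.81
0.995 × C = 108035.05
C = 108035.05 / 0.995 = 108577.94
Insurance premium = 0.5% × 108577.94 = 542.89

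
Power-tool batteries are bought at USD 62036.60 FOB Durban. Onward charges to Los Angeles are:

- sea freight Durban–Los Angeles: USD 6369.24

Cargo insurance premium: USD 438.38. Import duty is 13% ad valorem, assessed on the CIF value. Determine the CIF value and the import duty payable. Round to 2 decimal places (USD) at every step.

CIF = FOB price + freight + insurance
CIF = 62036.60 + 6369.24 + 438.38 = 68844.22
Import duty = 68844.22 × 13% = 8949.75

CIF value: USD 68844.22; import duty: USD 8949.75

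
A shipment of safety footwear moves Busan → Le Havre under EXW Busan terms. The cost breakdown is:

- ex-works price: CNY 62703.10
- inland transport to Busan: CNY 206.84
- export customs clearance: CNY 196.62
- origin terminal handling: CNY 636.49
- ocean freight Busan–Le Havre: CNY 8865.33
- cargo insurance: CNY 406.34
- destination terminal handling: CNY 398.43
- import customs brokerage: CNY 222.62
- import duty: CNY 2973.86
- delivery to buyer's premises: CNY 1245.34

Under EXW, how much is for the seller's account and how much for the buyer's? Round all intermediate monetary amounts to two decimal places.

EXW: the seller makes goods available at their premises; the buyer bears all onward costs.
Seller's account: goods 62703.10 = 62703.10
Buyer's account: inland to port 206.84 + export clearance 196.62 + origin terminal 636.49 + freight 8865.33 + insurance 406.34 + destination terminal 398.43 + brokerage 222.62 + duty 2973.86 + delivery 1245.34 = 15151.87

Seller: CNY 62703.10; buyer: CNY 15151.87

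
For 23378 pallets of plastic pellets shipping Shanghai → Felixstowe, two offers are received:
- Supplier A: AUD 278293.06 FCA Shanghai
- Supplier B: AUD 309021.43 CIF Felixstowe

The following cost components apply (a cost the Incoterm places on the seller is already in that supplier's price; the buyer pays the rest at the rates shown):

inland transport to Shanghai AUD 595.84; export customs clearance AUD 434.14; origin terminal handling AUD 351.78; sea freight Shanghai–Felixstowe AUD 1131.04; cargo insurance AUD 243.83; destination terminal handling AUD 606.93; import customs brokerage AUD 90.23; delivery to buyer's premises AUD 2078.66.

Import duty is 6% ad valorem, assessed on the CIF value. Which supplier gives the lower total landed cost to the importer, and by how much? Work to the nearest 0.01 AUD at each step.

Supplier A is cheaper by AUD 30741.83

Supplier A (FCA):
CIF value = FCA price + origin terminal + freight + insurance = 278293.06 + 351.78 + 1131.04 + 243.83 = 280019.71
Import duty = 280019.71 × 6% = 16801.18
Buyer bears (A): 351.78 + 1131.04 + 243.83 + 606.93 + 90.23 + 2078.66 = 4502.47
Landed cost (A) = invoice 278293.06 + 4502.47 + duty 16801.18 = 299596.71
Supplier B (CIF):
The CIF price already equals the CIF value: 309021.43
Import duty = 309021.43 × 6% = 18541.29
Buyer bears (B): 606.93 + 90.23 + 2078.66 = 2775.82
Landed cost (B) = invoice 309021.43 + 2775.82 + duty 18541.29 = 330338.54
Difference = |299596.71 − 330338.54| = 30741.83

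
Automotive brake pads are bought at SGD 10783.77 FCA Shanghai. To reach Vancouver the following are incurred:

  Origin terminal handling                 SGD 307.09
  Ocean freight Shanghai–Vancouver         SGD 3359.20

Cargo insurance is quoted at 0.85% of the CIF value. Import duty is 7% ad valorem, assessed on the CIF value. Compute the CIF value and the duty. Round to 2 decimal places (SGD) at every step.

CIF value: SGD 14573.94; import duty: SGD 1020.18

Let C be the CIF value. C = FCA price + pre-shipment costs + freight + 0.85% × C
C − 0.85% × C = 10783.77 + 307.09 + 3359.20
0.9915 × C = 14450.06
C = 14450.06 / 0.9915 = 14573.94
Insurance premium = 0.85% × 14573.94 = 123.88
Import duty = 14573.94 × 7% = 1020.18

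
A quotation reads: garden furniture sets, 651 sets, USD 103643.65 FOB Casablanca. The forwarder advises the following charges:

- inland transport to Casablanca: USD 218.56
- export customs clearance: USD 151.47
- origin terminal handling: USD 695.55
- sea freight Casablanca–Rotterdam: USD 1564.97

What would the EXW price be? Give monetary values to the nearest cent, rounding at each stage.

Not relevant to the conversion: freight — on the buyer under both terms; not part of either seller's price.
From FOB to EXW, the seller no longer bears: inland to port, export clearance, origin terminal.
EXW price = 103643.65 − 218.56 − 151.47 − 695.55 = 102578.07

EXW price: USD 102578.07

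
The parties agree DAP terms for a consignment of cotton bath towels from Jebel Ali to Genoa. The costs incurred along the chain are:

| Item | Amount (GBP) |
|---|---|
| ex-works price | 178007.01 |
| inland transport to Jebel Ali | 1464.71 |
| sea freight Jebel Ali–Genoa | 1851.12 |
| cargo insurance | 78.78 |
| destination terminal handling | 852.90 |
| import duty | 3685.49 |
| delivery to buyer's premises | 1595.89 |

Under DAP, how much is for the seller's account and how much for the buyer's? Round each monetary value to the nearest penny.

Seller: GBP 183850.41; buyer: GBP 3685.49

DAP: the seller bears all costs to the named destination except import duty and clearance.
Seller's account: goods 178007.01 + inland to port 1464.71 + freight 1851.12 + insurance 78.78 + destination terminal 852.90 + delivery 1595.89 = 183850.41
Buyer's account: duty 3685.49 = 3685.49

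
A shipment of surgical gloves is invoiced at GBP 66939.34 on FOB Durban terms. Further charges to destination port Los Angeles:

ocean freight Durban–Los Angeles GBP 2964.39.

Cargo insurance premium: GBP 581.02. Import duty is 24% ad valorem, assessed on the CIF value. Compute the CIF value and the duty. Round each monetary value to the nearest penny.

CIF = FOB price + freight + insurance
CIF = 66939.34 + 2964.39 + 581.02 = 70484.75
Import duty = 70484.75 × 24% = 16916.34

CIF value: GBP 70484.75; import duty: GBP 16916.34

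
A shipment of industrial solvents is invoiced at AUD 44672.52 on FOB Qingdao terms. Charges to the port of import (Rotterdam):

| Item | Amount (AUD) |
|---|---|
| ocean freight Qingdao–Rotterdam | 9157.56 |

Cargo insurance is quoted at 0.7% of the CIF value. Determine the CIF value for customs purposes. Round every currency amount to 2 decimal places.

Let C be the CIF value. C = FOB price + freight + 0.7% × C
C − 0.7% × C = 44672.52 + 9157.56
0.993 × C = 53830.08
C = 53830.08 / 0.993 = 54209.55
Insurance premium = 0.7% × 54209.55 = 379.47

CIF value: AUD 54209.55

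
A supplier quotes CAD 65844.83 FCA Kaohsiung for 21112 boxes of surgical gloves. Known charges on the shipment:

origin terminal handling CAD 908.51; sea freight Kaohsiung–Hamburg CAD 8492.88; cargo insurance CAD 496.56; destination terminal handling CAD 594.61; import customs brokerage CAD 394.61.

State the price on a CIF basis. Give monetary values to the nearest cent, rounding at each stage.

CIF price: CAD 75742.78

Not relevant to the conversion: destination terminal, brokerage — on the buyer under both terms; not part of either seller's price.
From FCA to CIF, the seller additionally bears: origin terminal, freight, insurance.
CIF price = 65844.83 + 908.51 + 8492.88 + 496.56 = 75742.78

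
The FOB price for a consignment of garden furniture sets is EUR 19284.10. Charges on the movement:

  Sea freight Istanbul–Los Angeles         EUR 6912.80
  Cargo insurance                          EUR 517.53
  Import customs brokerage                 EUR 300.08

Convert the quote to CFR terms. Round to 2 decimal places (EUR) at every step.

CFR price: EUR 26196.90

Not relevant to the conversion: brokerage, insurance — on the buyer under both terms; not part of either seller's price.
From FOB to CFR, the seller additionally bears: freight.
CFR price = 19284.10 + 6912.80 = 26196.90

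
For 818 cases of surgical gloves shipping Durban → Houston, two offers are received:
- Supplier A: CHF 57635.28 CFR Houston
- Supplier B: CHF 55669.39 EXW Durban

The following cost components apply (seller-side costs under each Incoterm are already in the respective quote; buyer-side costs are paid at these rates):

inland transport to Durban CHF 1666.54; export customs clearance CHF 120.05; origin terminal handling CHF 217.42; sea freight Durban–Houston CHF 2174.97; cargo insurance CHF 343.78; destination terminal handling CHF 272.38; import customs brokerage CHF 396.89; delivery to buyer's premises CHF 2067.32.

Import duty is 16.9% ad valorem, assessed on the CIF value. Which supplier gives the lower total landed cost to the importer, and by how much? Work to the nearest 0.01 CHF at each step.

Supplier A is cheaper by CHF 2587.10

Supplier A (CFR):
CIF value = CFR price + insurance = 57635.28 + 343.78 = 57979.06
Import duty = 57979.06 × 16.9% = 9798.46
Buyer bears (A): 343.78 + 272.38 + 396.89 + 2067.32 = 3080.37
Landed cost (A) = invoice 57635.28 + 3080.37 + duty 9798.46 = 70514.11
Supplier B (EXW):
CIF value = EXW price + inland to port + export clearance + origin terminal + freight + insurance = 55669.39 + 1666.54 + 120.05 + 217.42 + 2174.97 + 343.78 = 60192.15
Import duty = 60192.15 × 16.9% = 10172.47
Buyer bears (B): 1666.54 + 120.05 + 217.42 + 2174.97 + 343.78 + 272.38 + 396.89 + 2067.32 = 7259.35
Landed cost (B) = invoice 55669.39 + 7259.35 + duty 10172.47 = 73101.21
Difference = |70514.11 − 73101.21| = 2587.10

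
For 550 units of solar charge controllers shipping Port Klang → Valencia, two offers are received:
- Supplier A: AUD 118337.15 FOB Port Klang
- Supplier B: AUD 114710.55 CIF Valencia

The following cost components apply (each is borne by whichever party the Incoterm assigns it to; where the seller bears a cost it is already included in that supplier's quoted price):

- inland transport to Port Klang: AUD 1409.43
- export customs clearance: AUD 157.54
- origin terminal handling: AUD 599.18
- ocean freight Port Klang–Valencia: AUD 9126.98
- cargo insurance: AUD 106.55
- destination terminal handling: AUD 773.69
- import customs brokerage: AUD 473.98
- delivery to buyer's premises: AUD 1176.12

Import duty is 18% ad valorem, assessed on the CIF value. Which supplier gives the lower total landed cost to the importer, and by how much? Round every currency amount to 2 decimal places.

Supplier A (FOB):
CIF value = FOB price + freight + insurance = 118337.15 + 9126.98 + 106.55 = 127570.68
Import duty = 127570.68 × 18% = 22962.72
Buyer bears (A): 9126.98 + 106.55 + 773.69 + 473.98 + 1176.12 = 11657.32
Landed cost (A) = invoice 118337.15 + 11657.32 + duty 22962.72 = 152957.19
Supplier B (CIF):
The CIF price already equals the CIF value: 114710.55
Import duty = 114710.55 × 18% = 20647.90
Buyer bears (B): 773.69 + 473.98 + 1176.12 = 2423.79
Landed cost (B) = invoice 114710.55 + 2423.79 + duty 20647.90 = 137782.24
Difference = |152957.19 − 137782.24| = 15174.95

Supplier B is cheaper by AUD 15174.95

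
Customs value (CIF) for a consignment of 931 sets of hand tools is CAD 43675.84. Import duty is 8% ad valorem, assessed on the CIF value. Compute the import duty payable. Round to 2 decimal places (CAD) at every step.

Import duty: CAD 3494.07

Import duty = 43675.84 × 8% = 3494.07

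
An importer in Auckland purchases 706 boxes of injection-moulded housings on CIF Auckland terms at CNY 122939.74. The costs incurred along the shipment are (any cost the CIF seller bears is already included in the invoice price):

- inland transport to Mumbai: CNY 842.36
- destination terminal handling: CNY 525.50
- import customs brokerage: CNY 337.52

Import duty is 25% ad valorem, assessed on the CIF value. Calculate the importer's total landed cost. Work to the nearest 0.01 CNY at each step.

Total landed cost: CNY 154537.70

CIF: the seller pays costs through ocean freight and marine insurance to the destination port.
Already in the invoice (seller's account under CIF): inland to port — exclude.
The CIF price already equals the CIF value: 122939.74
Import duty = 122939.74 × 25% = 30734.94
Buyer bears: destination terminal 525.50 + brokerage 337.52 + duty 30734.94 = 31597.96
Landed cost = invoice 122939.74 + 31597.96 = 154537.70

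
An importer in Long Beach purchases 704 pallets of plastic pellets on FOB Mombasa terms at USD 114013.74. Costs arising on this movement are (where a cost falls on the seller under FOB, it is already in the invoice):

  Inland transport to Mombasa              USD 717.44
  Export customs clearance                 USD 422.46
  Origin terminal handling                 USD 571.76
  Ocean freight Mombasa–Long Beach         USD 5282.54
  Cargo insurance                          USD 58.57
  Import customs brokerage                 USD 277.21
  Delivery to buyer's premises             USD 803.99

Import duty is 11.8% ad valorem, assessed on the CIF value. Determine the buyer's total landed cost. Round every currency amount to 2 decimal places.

FOB: the seller bears costs until goods are on board at the origin port; the buyer bears freight, insurance and all costs thereafter.
Already in the invoice (seller's account under FOB): inland to port, export clearance, origin terminal — exclude.
CIF value = FOB price + freight + insurance = 114013.74 + 5282.54 + 58.57 = 119354.85
Import duty = 119354.85 × 11.8% = 14083.87
Buyer bears: freight 5282.54 + insurance 58.57 + brokerage 277.21 + delivery 803.99 + duty 14083.87 = 20506.18
Landed cost = invoice 114013.74 + 20506.18 = 134519.92

Total landed cost: USD 134519.92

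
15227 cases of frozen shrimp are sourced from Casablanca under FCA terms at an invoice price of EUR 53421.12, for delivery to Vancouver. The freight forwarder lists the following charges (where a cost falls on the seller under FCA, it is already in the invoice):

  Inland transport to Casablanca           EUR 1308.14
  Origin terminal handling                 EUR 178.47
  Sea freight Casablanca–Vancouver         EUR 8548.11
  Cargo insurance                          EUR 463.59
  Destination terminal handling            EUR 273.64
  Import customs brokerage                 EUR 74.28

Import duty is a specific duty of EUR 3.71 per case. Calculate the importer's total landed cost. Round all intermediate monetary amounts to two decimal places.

Total landed cost: EUR 119451.38

FCA: the seller delivers export-cleared goods to the carrier; the buyer bears costs from that point.
Already in the invoice (seller's account under FCA): inland to port — exclude.
CIF value = FCA price + origin terminal + freight + insurance = 53421.12 + 178.47 + 8548.11 + 463.59 = 62611.29
Import duty = 15227 × 3.71 = 56492.17
Buyer bears: origin terminal 178.47 + freight 8548.11 + insurance 463.59 + destination terminal 273.64 + brokerage 74.28 + duty 56492.17 = 66030.26
Landed cost = invoice 53421.12 + 66030.26 = 119451.38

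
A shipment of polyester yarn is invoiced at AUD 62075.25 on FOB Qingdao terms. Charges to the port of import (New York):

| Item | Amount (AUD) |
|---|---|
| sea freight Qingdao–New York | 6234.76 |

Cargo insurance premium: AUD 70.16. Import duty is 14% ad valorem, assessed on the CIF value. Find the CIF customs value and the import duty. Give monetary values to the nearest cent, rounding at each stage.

CIF = FOB price + freight + insurance
CIF = 62075.25 + 6234.76 + 70.16 = 68380.17
Import duty = 68380.17 × 14% = 9573.22

CIF value: AUD 68380.17; import duty: AUD 9573.22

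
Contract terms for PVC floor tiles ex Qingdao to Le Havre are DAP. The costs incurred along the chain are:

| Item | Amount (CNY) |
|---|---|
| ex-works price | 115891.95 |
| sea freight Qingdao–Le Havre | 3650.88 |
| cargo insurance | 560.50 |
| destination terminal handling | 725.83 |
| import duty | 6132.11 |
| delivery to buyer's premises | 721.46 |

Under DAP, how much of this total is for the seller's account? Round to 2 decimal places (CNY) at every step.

DAP: the seller bears all costs to the named destination except import duty and clearance.
Seller's account: goods 115891.95 + freight 3650.88 + insurance 560.50 + destination terminal 725.83 + delivery 721.46 = 121550.62
Buyer's account: duty 6132.11 = 6132.11

Seller's account: CNY 121550.62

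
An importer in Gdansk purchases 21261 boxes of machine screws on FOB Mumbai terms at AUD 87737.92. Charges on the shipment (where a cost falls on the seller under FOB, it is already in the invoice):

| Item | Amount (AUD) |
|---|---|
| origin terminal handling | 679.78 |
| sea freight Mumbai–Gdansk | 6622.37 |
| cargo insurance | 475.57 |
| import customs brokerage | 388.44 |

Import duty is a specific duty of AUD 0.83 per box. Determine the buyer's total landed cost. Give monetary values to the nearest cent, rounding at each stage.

Total landed cost: AUD 112870.93

FOB: the seller bears costs until goods are on board at the origin port; the buyer bears freight, insurance and all costs thereafter.
Already in the invoice (seller's account under FOB): origin terminal — exclude.
CIF value = FOB price + freight + insurance = 87737.92 + 6622.37 + 475.57 = 94835.86
Import duty = 21261 × 0.83 = 17646.63
Buyer bears: freight 6622.37 + insurance 475.57 + brokerage 388.44 + duty 17646.63 = 25133.01
Landed cost = invoice 87737.92 + 25133.01 = 112870.93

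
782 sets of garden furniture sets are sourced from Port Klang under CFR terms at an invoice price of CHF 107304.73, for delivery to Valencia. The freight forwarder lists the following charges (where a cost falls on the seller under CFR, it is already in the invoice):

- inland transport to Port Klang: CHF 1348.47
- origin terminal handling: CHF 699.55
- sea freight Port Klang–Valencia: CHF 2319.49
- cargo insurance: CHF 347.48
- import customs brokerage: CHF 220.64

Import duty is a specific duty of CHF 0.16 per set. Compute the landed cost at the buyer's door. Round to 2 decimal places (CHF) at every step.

CFR: the seller pays costs through ocean freight to the destination port, but not insurance.
Already in the invoice (seller's account under CFR): inland to port, origin terminal, freight — exclude.
CIF value = CFR price + insurance = 107304.73 + 347.48 = 107652.21
Import duty = 782 × 0.16 = 125.12
Buyer bears: insurance 347.48 + brokerage 220.64 + duty 125.12 = 693.24
Landed cost = invoice 107304.73 + 693.24 = 107997.97

Total landed cost: CHF 107997.97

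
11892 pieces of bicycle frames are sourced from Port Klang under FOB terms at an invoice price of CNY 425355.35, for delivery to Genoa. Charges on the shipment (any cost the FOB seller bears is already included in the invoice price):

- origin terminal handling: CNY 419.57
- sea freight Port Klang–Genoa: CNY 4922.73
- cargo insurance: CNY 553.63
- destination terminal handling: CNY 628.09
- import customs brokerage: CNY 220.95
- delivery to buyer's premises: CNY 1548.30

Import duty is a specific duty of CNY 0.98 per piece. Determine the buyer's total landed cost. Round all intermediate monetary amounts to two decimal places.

Total landed cost: CNY 444883.21

FOB: the seller bears costs until goods are on board at the origin port; the buyer bears freight, insurance and all costs thereafter.
Already in the invoice (seller's account under FOB): origin terminal — exclude.
CIF value = FOB price + freight + insurance = 425355.35 + 4922.73 + 553.63 = 430831.71
Import duty = 11892 × 0.98 = 11654.16
Buyer bears: freight 4922.73 + insurance 553.63 + destination terminal 628.09 + brokerage 220.95 + delivery 1548.30 + duty 11654.16 = 19527.86
Landed cost = invoice 425355.35 + 19527.86 = 444883.21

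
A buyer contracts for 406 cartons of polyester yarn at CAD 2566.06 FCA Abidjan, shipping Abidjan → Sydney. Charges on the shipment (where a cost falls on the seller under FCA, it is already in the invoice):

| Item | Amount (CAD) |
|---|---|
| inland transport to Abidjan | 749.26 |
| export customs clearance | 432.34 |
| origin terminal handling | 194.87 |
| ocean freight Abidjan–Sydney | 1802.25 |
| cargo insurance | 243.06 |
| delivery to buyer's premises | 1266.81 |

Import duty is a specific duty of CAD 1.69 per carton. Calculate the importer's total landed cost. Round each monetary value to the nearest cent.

FCA: the seller delivers export-cleared goods to the carrier; the buyer bears costs from that point.
Already in the invoice (seller's account under FCA): inland to port, export clearance — exclude.
CIF value = FCA price + origin terminal + freight + insurance = 2566.06 + 194.87 + 1802.25 + 243.06 = 4806.24
Import duty = 406 × 1.69 = 686.14
Buyer bears: origin terminal 194.87 + freight 1802.25 + insurance 243.06 + delivery 1266.81 + duty 686.14 = 4193.13
Landed cost = invoice 2566.06 + 4193.13 = 6759.19

Total landed cost: CAD 6759.19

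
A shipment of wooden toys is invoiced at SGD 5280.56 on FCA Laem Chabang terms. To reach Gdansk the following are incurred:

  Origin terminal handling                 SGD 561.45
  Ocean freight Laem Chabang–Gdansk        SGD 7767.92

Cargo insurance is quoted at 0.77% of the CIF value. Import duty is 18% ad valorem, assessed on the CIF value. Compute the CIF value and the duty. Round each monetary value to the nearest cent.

Let C be the CIF value. C = FCA price + pre-shipment costs + freight + 0.77% × C
C − 0.77% × C = 5280.56 + 561.45 + 7767.92
0.9923 × C = 13609.93
C = 13609.93 / 0.9923 = 13715.54
Insurance premium = 0.77% × 13715.54 = 105.61
Import duty = 13715.54 × 18% = 2468.80

CIF value: SGD 13715.54; import duty: SGD 2468.80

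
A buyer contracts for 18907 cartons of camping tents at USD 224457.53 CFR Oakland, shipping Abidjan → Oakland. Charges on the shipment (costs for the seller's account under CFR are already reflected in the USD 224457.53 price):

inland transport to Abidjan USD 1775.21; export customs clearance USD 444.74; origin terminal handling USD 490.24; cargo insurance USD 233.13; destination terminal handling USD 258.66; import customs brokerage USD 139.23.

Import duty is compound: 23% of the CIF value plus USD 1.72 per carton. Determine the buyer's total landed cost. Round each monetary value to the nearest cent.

CFR: the seller pays costs through ocean freight to the destination port, but not insurance.
Already in the invoice (seller's account under CFR): inland to port, export clearance, origin terminal — exclude.
CIF value = CFR price + insurance = 224457.53 + 233.13 = 224690.66
Ad valorem component: 224690.66 × 23% = 51678.85
Specific component: 18907 × 1.72 = 32520.04
Import duty = 51678.85 + 32520.04 = 84198.89
Buyer bears: insurance 233.13 + destination terminal 258.66 + brokerage 139.23 + duty 84198.89 = 84829.91
Landed cost = invoice 224457.53 + 84829.91 = 309287.44

Total landed cost: USD 309287.44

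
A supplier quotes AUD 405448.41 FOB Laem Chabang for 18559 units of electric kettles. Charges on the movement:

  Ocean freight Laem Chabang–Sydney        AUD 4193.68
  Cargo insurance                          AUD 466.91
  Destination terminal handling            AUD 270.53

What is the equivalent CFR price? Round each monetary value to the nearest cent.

Not relevant to the conversion: insurance, destination terminal — on the buyer under both terms; not part of either seller's price.
From FOB to CFR, the seller additionally bears: freight.
CFR price = 405448.41 + 4193.68 = 409642.09

CFR price: AUD 409642.09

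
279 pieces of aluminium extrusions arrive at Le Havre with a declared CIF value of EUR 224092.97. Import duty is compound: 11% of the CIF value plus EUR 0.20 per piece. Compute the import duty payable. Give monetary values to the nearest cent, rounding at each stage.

Ad valorem component: 224092.97 × 11% = 24650.23
Specific component: 279 × 0.20 = 55.80
Import duty = 24650.23 + 55.80 = 24706.03

Import duty: EUR 24706.03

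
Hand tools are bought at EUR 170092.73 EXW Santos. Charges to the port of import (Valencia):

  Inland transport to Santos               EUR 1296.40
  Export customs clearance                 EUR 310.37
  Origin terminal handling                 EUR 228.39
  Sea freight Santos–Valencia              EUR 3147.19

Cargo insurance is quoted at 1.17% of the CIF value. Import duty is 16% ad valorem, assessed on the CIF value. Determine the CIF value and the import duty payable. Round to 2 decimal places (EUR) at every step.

Let C be the CIF value. C = EXW price + pre-shipment costs + freight + 1.17% × C
C − 1.17% × C = 170092.73 + 1296.40 + 310.37 + 228.39 + 3147.19
0.9883 × C = 175075.08
C = 175075.08 / 0.9883 = 177147.71
Insurance premium = 1.17% × 177147.71 = 2072.63
Import duty = 177147.71 × 16% = 28343.63

CIF value: EUR 177147.71; import duty: EUR 28343.63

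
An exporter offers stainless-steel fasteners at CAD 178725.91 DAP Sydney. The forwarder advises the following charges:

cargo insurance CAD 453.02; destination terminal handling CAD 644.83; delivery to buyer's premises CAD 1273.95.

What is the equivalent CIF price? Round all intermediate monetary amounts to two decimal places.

Not relevant to the conversion: insurance — on the seller under both DAP and CIF; already in the DAP price and stays in the CIF price.
From DAP to CIF, the seller no longer bears: destination terminal, delivery.
CIF price = 178725.91 − 644.83 − 1273.95 = 176807.13

CIF price: CAD 176807.13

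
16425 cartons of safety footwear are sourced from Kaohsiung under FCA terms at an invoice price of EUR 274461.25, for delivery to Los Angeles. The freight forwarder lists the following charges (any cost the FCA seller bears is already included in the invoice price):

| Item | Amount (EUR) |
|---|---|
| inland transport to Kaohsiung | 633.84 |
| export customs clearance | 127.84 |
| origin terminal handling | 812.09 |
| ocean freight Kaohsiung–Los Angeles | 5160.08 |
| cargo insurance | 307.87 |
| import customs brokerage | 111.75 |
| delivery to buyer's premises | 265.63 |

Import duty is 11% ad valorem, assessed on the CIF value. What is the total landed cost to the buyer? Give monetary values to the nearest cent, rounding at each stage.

FCA: the seller delivers export-cleared goods to the carrier; the buyer bears costs from that point.
Already in the invoice (seller's account under FCA): inland to port, export clearance — exclude.
CIF value = FCA price + origin terminal + freight + insurance = 274461.25 + 812.09 + 5160.08 + 307.87 = 280741.29
Import duty = 280741.29 × 11% = 30881.54
Buyer bears: origin terminal 812.09 + freight 5160.08 + insurance 307.87 + brokerage 111.75 + delivery 265.63 + duty 30881.54 = 37538.96
Landed cost = invoice 274461.25 + 37538.96 = 312000.21

Total landed cost: EUR 312000.21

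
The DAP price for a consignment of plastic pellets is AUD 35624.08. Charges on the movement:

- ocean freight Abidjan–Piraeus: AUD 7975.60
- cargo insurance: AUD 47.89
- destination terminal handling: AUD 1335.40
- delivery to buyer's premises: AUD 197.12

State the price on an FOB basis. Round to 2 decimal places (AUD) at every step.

FOB price: AUD 26068.07

From DAP to FOB, the seller no longer bears: freight, insurance, destination terminal, delivery.
FOB price = 35624.08 − 7975.60 − 47.89 − 1335.40 − 197.12 = 26068.07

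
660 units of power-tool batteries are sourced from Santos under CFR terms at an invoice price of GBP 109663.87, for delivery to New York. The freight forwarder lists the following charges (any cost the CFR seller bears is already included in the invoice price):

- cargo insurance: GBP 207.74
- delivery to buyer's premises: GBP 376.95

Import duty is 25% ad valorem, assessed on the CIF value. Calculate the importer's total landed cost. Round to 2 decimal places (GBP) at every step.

Total landed cost: GBP 137716.46

CFR: the seller pays costs through ocean freight to the destination port, but not insurance.
CIF value = CFR price + insurance = 109663.87 + 207.74 = 109871.61
Import duty = 109871.61 × 25% = 27467.90
Buyer bears: insurance 207.74 + delivery 376.95 + duty 27467.90 = 28052.59
Landed cost = invoice 109663.87 + 28052.59 = 137716.46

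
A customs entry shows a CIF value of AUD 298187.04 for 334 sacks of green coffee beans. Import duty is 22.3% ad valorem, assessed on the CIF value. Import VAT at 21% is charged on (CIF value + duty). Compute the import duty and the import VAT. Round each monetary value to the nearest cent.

Import duty: AUD 66495.71; import VAT: AUD 76583.38

Import duty = 298187.04 × 22.3% = 66495.71
VAT base = CIF + duty = 298187.04 + 66495.71 = 364682.75
Import VAT = 364682.75 × 21% = 76583.38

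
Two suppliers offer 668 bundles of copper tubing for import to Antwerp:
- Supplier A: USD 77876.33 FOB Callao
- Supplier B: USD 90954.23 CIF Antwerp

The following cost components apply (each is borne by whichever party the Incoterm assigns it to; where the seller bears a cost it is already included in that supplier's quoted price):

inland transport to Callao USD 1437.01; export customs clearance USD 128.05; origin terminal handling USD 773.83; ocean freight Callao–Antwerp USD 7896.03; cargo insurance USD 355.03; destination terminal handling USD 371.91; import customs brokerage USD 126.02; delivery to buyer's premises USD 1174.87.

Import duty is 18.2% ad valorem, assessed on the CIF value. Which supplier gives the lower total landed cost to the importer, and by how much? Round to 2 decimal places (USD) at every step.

Supplier A is cheaper by USD 5705.33

Supplier A (FOB):
CIF value = FOB price + freight + insurance = 77876.33 + 7896.03 + 355.03 = 86127.39
Import duty = 86127.39 × 18.2% = 15675.18
Buyer bears (A): 7896.03 + 355.03 + 371.91 + 126.02 + 1174.87 = 9923.86
Landed cost (A) = invoice 77876.33 + 9923.86 + duty 15675.18 = 103475.37
Supplier B (CIF):
The CIF price already equals the CIF value: 90954.23
Import duty = 90954.23 × 18.2% = 16553.67
Buyer bears (B): 371.91 + 126.02 + 1174.87 = 1672.80
Landed cost (B) = invoice 90954.23 + 1672.80 + duty 16553.67 = 109180.70
Difference = |103475.37 − 109180.70| = 5705.33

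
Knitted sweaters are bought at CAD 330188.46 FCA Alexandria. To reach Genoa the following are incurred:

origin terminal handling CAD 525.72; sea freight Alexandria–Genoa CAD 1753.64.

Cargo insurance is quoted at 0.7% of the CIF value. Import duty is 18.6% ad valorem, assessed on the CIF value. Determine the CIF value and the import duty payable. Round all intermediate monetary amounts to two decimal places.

CIF value: CAD 334811.50; import duty: CAD 62274.94

Let C be the CIF value. C = FCA price + pre-shipment costs + freight + 0.7% × C
C − 0.7% × C = 330188.46 + 525.72 + 1753.64
0.993 × C = 332467.82
C = 332467.82 / 0.993 = 334811.50
Insurance premium = 0.7% × 334811.50 = 2343.68
Import duty = 334811.50 × 18.6% = 62274.94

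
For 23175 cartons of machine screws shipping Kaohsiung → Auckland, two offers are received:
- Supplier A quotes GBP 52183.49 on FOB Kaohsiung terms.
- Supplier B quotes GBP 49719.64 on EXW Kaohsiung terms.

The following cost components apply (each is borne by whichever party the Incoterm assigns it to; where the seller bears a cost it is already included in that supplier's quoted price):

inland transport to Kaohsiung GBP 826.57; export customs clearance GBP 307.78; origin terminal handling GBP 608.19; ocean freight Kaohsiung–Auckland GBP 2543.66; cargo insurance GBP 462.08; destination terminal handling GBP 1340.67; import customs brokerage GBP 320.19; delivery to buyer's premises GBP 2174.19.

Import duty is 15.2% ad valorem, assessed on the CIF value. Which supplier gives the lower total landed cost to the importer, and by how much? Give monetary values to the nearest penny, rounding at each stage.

Supplier B is cheaper by GBP 830.95

Supplier A (FOB):
CIF value = FOB price + freight + insurance = 52183.49 + 2543.66 + 462.08 = 55189.23
Import duty = 55189.23 × 15.2% = 8388.76
Buyer bears (A): 2543.66 + 462.08 + 1340.67 + 320.19 + 2174.19 = 6840.79
Landed cost (A) = invoice 52183.49 + 6840.79 + duty 8388.76 = 67413.04
Supplier B (EXW):
CIF value = EXW price + inland to port + export clearance + origin terminal + freight + insurance = 49719.64 + 826.57 + 307.78 + 608.19 + 2543.66 + 462.08 = 54467.92
Import duty = 54467.92 × 15.2% = 8279.12
Buyer bears (B): 826.57 + 307.78 + 608.19 + 2543.66 + 462.08 + 1340.67 + 320.19 + 2174.19 = 8583.33
Landed cost (B) = invoice 49719.64 + 8583.33 + duty 8279.12 = 66582.09
Difference = |67413.04 − 66582.09| = 830.95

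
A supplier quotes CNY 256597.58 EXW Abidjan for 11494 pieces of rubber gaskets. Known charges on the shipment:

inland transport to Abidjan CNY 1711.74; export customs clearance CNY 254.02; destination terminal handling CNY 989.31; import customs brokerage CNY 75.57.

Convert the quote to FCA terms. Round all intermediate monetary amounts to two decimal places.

FCA price: CNY 258563.34

Not relevant to the conversion: brokerage, destination terminal — on the buyer under both terms; not part of either seller's price.
From EXW to FCA, the seller additionally bears: inland to port, export clearance.
FCA price = 256597.58 + 1711.74 + 254.02 = 258563.34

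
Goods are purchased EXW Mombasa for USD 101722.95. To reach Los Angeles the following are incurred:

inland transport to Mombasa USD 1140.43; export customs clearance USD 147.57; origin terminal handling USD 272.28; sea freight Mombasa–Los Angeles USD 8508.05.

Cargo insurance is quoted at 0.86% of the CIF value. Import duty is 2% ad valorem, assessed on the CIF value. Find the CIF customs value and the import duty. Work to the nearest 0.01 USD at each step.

CIF value: USD 112761.02; import duty: USD 2255.22

Let C be the CIF value. C = EXW price + pre-shipment costs + freight + 0.86% × C
C − 0.86% × C = 101722.95 + 1140.43 + 147.57 + 272.28 + 8508.05
0.9914 × C = 111791.28
C = 111791.28 / 0.9914 = 112761.02
Insurance premium = 0.86% × 112761.02 = 969.74
Import duty = 112761.02 × 2% = 2255.22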